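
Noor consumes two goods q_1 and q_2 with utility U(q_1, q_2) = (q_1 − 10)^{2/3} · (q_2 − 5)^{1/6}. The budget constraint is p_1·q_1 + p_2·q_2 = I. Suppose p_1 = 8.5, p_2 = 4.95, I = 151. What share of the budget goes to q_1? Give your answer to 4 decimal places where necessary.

Let q_1' = q_1−10, q_2' = q_2−5. MRS = 4·q_2'/q_1' = p_1/p_2.
After buying the subsistence bundle (10, 5), a share 0.8 of the remaining income goes to q_1: q_1* = 10 + 0.8·(I − 10p_1 − 5p_2)/p_1.
Discretionary income = 151 − 10·8.5 − 5·4.95 = 41.25; q_1* = 10 + 0.8·41.25/8.5 = 13.8824; q_2* = 5 + 0.2·41.25/4.95 = 6.6667.
Expenditure on q_1: 8.5·13.8824 = 118; share = 0.7815.

share on q_1 = 0.7815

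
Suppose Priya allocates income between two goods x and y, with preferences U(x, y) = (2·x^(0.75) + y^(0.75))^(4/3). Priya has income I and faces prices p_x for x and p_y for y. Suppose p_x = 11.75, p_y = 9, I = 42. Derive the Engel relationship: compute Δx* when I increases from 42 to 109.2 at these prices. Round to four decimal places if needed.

Δx* = 5.0208

With the ratio pinned down, the budget gives x* = I/(p_x + p_y·(y/x)) and y* = (y/x)·x*.
Numerically y/x = 0.181577, so x* = 42/(11.75 + 9·0.181577) = 3.138.
At I' = 109.2: x* = 8.1589. Change: 8.1589 − 3.138 = 5.0208.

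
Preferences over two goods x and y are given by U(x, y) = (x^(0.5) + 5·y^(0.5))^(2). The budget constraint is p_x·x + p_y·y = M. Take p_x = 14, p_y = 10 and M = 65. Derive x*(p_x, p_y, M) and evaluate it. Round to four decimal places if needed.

x* = 0.129

From the CES first-order condition, (1/5)·(y/x)^(0.5) = p_x/p_y.
Hence y/x = (5·p_x/p_y)^(1/(0.5)), i.e. raised to the 2 power.
Substitute y = (y/x)·x into the budget: x* = M/(p_x + p_y·(y/x)).
Numerically y/x = 49, so x* = 65/(14 + 10·49) = 0.129.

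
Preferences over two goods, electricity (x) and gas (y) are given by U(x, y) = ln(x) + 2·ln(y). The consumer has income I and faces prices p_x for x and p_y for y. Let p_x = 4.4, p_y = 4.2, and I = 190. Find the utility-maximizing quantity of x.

Tangency: MRS = (1/2)·y/x = p_x/p_y.
So p_y·y = 2·p_x·x; combined with the budget, a share 1/3 of income goes to x.
Demand: x*(p_x,p_y,I) = 1/3·I/p_x and y* = 2/3·I/p_y.
At p_x=4.4, p_y=4.2, I=190: x* = 1/3·190/4.4 = 14.3939.

x* = 14.3939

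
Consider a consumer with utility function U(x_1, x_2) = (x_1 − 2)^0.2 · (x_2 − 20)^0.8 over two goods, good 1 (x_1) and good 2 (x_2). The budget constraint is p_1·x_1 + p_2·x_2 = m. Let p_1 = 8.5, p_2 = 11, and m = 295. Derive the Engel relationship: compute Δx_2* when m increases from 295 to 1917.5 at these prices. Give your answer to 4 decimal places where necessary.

This is Cobb-Douglas in (x_1−2, x_2−20): tangency gives 0.2·p_2·(x_2−20) = 0.8·p_1·(x_1−2).
After buying the subsistence bundle (2, 20), a share 0.2 of the remaining income goes to x_1: x_1* = 2 + 0.2·(m − 2p_1 − 20p_2)/p_1.
Discretionary income = 295 − 2·8.5 − 20·11 = 58; x_2* = 20 + 0.8·58/11 = 24.2182.
At m' = 1917.5: x_2* = 142.2182. Change: 142.2182 − 24.2182 = 118.

Δx_2* = 118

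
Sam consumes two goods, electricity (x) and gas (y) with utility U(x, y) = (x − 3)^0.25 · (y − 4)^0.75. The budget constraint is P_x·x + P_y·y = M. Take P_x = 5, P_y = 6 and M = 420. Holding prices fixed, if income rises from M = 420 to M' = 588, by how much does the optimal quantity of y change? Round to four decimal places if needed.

Δy* = 21

This is Cobb-Douglas in (x−3, y−4): tangency gives 0.25·P_y·(y−4) = 0.75·P_x·(x−3).
Substituting into the budget: x* = 3 + 0.25·(M − 3·P_x − 4·P_y)/P_x, and y* = 4 + 0.75·(…)/P_y.
Discretionary income = 420 − 3·5 − 4·6 = 381; y* = 4 + 0.75·381/6 = 51.625.
At M' = 588: y* = 72.625. Change: 72.625 − 51.625 = 21.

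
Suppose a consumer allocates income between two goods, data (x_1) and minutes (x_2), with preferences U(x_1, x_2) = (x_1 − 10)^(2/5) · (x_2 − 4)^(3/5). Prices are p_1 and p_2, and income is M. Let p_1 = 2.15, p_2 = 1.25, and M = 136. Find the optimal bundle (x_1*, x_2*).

x_1* = 30.3721, x_2* = 56.56

Substituting into the budget: x_1* = 10 + 0.4·(M − 10·p_1 − 4·p_2)/p_1, and x_2* = 4 + 0.6·(…)/p_2.
Discretionary income = 136 − 10·2.15 − 4·1.25 = 109.5; x_1* = 10 + 0.4·109.5/2.15 = 30.3721; x_2* = 4 + 0.6·109.5/1.25 = 56.56.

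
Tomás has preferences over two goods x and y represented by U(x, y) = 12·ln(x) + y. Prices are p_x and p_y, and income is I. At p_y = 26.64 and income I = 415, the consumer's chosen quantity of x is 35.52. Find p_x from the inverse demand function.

p_x = 9

Set MRS = p_x/p_y: (12/x)/1 = p_x/p_y.
So x*(p_x,p_y) = 12·p_y/p_x, independent of income; and y* = (I − 12·p_y)/p_y.
Set x* = 35.52 in the demand function and solve for p_x: p_x = 9.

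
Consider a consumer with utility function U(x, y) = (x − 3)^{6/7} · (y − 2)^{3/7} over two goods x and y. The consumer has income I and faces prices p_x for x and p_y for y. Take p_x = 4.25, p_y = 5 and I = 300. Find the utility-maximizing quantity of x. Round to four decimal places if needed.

x* = 46.4902

Let x' = x−3, y' = y−2. MRS = 2·y'/x' = p_x/p_y.
After buying the subsistence bundle (3, 2), a share 2/3 of the remaining income goes to x: x* = 3 + 2/3·(I − 3p_x − 2p_y)/p_x.
Discretionary income = 300 − 3·4.25 − 2·5 = 277.25; x* = 3 + 2/3·277.25/4.25 = 46.4902.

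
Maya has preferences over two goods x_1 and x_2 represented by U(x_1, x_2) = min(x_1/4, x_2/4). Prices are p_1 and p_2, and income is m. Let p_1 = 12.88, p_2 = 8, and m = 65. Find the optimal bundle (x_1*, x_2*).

x_1* = 3.113, x_2* = 3.113

With perfect complements, no substitution: consume in ratio x_1:x_2 = 4:4.
Budget: p_1·x_1 + p_2·x_1 = m, so (4·p_1 + 4·p_2)·x_1 = 4·m.
Demand: x_1*(p_1,p_2,m) = 4·m/(4·p_1 + 4·p_2), x_2* = 4·m/(4·p_1 + 4·p_2).
Here 4·12.88 + 4·8 = 83.52, giving x_1* = 3.113 and x_2* = 3.113.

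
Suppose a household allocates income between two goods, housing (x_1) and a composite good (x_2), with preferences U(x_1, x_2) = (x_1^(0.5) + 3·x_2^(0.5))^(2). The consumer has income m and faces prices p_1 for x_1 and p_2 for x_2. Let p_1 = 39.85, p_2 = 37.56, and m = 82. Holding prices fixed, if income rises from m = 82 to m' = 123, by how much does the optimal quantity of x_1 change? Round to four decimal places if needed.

Δx_1* = 0.0975

From the CES first-order condition, (1/3)·(x_2/x_1)^(0.5) = p_1/p_2.
Solve for the ratio: x_2/x_1 = [3·p_1/p_2]^(2).
Substitute x_2 = (x_2/x_1)·x_1 into the budget: x_1* = m/(p_1 + p_2·(x_2/x_1)).
Numerically x_2/x_1 = 10.130899, so x_1* = 82/(39.85 + 37.56·10.130899) = 0.1951.
At m' = 123: x_1* = 0.2926. Change: 0.2926 − 0.1951 = 0.0975.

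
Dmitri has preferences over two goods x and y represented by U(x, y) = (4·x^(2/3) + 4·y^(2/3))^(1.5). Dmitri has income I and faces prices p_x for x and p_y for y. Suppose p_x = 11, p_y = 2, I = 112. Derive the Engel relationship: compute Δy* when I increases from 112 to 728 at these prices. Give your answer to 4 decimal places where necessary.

MRS = MU_x/MU_y = (y/x)^(1/3). Set equal to p_x/p_y.
Hence y/x = (p_x/p_y)^(1/(1/3)), i.e. raised to the 3 power.
With the ratio pinned down, the budget gives x* = I/(p_x + p_y·(y/x)) and y* = (y/x)·x*.
Numerically y/x = 166.375, so x* = 112/(11 + 2·166.375) = 0.3258 and y* = 166.375·0.3258 = 54.208.
At I' = 728: y* = 352.352. Change: 352.352 − 54.208 = 298.144.

Δy* = 298.144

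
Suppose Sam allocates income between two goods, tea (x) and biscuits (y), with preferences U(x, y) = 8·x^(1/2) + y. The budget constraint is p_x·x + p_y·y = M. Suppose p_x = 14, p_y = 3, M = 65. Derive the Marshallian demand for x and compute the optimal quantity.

Set MRS = p_x/p_y: 4·x^(−1/2) = p_x/p_y.
Solve: √x = 4·p_y/p_x, so x*(p_x,p_y) = (4·p_y/p_x)², and y* = (M − p_x·x*)/p_y.
Plugging in: x* = (4·3/14)² = 0.7347.

x* = 0.7347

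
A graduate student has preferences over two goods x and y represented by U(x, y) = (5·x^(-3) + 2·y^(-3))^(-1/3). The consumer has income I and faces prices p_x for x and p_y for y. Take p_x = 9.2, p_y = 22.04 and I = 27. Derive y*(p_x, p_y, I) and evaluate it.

y* = 0.7411

MRS = MU_x/MU_y = (5/2)·(y/x)^(4). Set equal to p_x/p_y.
Solve for the ratio: y/x = [(2/5)·p_x/p_y]^(0.25).
Substitute y = (y/x)·x into the budget: x* = I/(p_x + p_y·(y/x)).
Numerically y/x = 0.639233, so x* = 27/(9.2 + 22.04·0.639233) = 1.1594 and y* = 0.639233·1.1594 = 0.7411.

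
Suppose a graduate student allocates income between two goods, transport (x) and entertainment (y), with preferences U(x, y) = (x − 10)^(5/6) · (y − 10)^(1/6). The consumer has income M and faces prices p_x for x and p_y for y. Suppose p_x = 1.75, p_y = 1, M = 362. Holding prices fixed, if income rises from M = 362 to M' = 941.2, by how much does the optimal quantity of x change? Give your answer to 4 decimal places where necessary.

Δx* = 275.8095

This is Cobb-Douglas in (x−10, y−10): tangency gives 5/6·p_y·(y−10) = 1/6·p_x·(x−10).
After buying the subsistence bundle (10, 10), a share 5/6 of the remaining income goes to x: x* = 10 + 5/6·(M − 10p_x − 10p_y)/p_x.
Discretionary income = 362 − 10·1.75 − 10·1 = 334.5; x* = 10 + 5/6·334.5/1.75 = 169.2857.
At M' = 941.2: x* = 445.0952. Change: 445.0952 − 169.2857 = 275.8095.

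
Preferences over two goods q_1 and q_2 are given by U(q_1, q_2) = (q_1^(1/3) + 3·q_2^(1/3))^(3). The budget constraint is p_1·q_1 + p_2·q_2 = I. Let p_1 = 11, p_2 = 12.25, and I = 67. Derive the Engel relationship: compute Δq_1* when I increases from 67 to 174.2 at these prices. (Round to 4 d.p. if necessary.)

MU_q_1 ∝ q_1^(-2/3), MU_q_2 ∝ 3·q_2^(-2/3), so MRS = (1/3)·(q_2/q_1)^(2/3) = p_1/p_2.
Hence q_2/q_1 = (3·p_1/p_2)^(1/(2/3)), i.e. raised to the 1.5 power.
Substitute q_2 = (q_2/q_1)·q_1 into the budget: q_1* = I/(p_1 + p_2·(q_2/q_1)).
Numerically q_2/q_1 = 4.421471, so q_1* = 67/(11 + 12.25·4.421471) = 1.0282.
At I' = 174.2: q_1* = 2.6733. Change: 2.6733 − 1.0282 = 1.6451.

Δq_1* = 1.6451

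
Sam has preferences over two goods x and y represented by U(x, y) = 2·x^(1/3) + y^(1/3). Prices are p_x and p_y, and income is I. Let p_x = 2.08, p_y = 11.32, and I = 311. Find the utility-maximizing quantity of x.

x* = 129.8414

MU_x ∝ 2·x^(-2/3), MU_y ∝ y^(-2/3), so MRS = 2·(y/x)^(2/3) = p_x/p_y.
Solve for the ratio: y/x = [(1/2)·p_x/p_y]^(1.5).
With the ratio pinned down, the budget gives x* = I/(p_x + p_y·(y/x)) and y* = (y/x)·x*.
Numerically y/x = 0.027847, so x* = 311/(2.08 + 11.32·0.027847) = 129.8414.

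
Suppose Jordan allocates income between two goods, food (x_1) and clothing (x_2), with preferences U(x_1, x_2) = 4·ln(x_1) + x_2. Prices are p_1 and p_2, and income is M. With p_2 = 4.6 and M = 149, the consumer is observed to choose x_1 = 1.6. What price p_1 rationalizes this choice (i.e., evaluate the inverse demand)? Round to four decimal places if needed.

Set MRS = p_1/p_2: (4/x_1)/1 = p_1/p_2.
So x_1*(p_1,p_2) = 4·p_2/p_1, independent of income; and x_2* = (M − 4·p_2)/p_2.
Set x_1* = 1.6 in the demand function and solve for p_1: p_1 = 11.5.

p_1 = 11.5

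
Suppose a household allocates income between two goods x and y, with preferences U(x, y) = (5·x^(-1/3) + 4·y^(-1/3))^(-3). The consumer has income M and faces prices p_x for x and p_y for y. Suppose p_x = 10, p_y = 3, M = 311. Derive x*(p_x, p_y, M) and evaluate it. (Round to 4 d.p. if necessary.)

With the ratio pinned down, the budget gives x* = M/(p_x + p_y·(y/x)) and y* = (y/x)·x*.
Numerically y/x = 2.086779, so x* = 311/(10 + 3·2.086779) = 19.1263.

x* = 19.1263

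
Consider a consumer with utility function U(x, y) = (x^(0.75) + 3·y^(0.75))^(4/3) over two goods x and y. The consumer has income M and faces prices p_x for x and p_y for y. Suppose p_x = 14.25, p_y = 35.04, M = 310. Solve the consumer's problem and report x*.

x* = 3.3738

MRS = MU_x/MU_y = (1/3)·(y/x)^(0.25). Set equal to p_x/p_y.
Solve for the ratio: y/x = [3·p_x/p_y]^(4).
With the ratio pinned down, the budget gives x* = M/(p_x + p_y·(y/x)) and y* = (y/x)·x*.
Numerically y/x = 2.215583, so x* = 310/(14.25 + 35.04·2.215583) = 3.3738.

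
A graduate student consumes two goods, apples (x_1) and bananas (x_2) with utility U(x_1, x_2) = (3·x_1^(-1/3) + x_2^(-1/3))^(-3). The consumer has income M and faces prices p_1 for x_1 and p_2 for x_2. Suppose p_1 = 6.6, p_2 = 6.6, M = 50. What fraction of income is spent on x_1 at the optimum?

share on x_1 = 0.6951

MU_x_1 ∝ 3·x_1^(-4/3), MU_x_2 ∝ x_2^(-4/3), so MRS = 3·(x_2/x_1)^(4/3) = p_1/p_2.
Solve for the ratio: x_2/x_1 = [(1/3)·p_1/p_2]^(0.75).
Substitute x_2 = (x_2/x_1)·x_1 into the budget: x_1* = M/(p_1 + p_2·(x_2/x_1)).
Numerically x_2/x_1 = 0.438691, so x_1* = 50/(6.6 + 6.6·0.438691) = 5.2657 and x_2* = 0.438691·5.2657 = 2.31.
Expenditure on x_1: 6.6·5.2657 = 34.7538; share = 0.6951.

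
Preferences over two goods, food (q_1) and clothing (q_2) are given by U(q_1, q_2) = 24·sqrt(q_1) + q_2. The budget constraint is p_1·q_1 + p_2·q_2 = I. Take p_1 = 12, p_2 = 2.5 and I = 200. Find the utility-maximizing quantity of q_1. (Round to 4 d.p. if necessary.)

Solve: √q_1 = 12·p_2/p_1, so q_1*(p_1,p_2) = (12·p_2/p_1)², and q_2* = (I − p_1·q_1*)/p_2.
Plugging in: q_1* = (12·2.5/12)² = 6.25.

q_1* = 6.25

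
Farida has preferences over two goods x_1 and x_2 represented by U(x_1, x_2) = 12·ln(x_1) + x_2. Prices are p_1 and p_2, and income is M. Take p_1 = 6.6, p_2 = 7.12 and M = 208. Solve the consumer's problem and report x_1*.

x_1* = 12.9455

Set MRS = p_1/p_2: (12/x_1)/1 = p_1/p_2.
So x_1*(p_1,p_2) = 12·p_2/p_1, independent of income; and x_2* = (M − 12·p_2)/p_2.
At the given prices: x_1* = 12·7.12/6.6 = 12.9455.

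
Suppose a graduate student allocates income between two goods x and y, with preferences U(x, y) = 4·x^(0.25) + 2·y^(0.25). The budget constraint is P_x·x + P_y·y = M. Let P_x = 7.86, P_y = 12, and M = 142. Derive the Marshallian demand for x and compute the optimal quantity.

MRS = MU_x/MU_y = 2·(y/x)^(0.75). Set equal to P_x/P_y.
Solve for the ratio: y/x = [(1/2)·P_x/P_y]^(4/3).
Substitute y = (y/x)·x into the budget: x* = M/(P_x + P_y·(y/x)).
Numerically y/x = 0.225743, so x* = 142/(7.86 + 12·0.225743) = 13.4356.

x* = 13.4356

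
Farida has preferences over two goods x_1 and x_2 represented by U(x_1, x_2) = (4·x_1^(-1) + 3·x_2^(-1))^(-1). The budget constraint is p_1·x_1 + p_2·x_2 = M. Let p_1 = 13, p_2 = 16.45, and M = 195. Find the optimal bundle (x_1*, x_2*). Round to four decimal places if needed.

Substitute x_2 = (x_2/x_1)·x_1 into the budget: x_1* = M/(p_1 + p_2·(x_2/x_1)).
Numerically x_2/x_1 = 0.769873, so x_1* = 195/(13 + 16.45·0.769873) = 7.5981 and x_2* = 0.769873·7.5981 = 5.8496.

x_1* = 7.5981, x_2* = 5.8496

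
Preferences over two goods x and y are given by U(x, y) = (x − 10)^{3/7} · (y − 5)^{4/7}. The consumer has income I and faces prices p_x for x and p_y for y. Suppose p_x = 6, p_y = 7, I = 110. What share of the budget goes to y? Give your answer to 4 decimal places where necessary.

Let x' = x−10, y' = y−5. MRS = (3/4)·y'/x' = p_x/p_y.
Substituting into the budget: x* = 10 + 3/7·(I − 10·p_x − 5·p_y)/p_x, and y* = 5 + 4/7·(…)/p_y.
Discretionary income = 110 − 10·6 − 5·7 = 15; x* = 10 + 3/7·15/6 = 11.0714; y* = 5 + 4/7·15/7 = 6.2245.
Expenditure on y: 7·6.2245 = 43.5714; share = 0.3961.

share on y = 0.3961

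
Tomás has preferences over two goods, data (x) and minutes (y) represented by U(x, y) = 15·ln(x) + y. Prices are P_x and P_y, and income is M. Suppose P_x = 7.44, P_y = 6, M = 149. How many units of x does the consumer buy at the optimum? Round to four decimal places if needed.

Set MRS = P_x/P_y: (15/x)/1 = P_x/P_y.
So x*(P_x,P_y) = 15·P_y/P_x, independent of income; and y* = (M − 15·P_y)/P_y.
At the given prices: x* = 15·6/7.44 = 12.0968.

x* = 12.0968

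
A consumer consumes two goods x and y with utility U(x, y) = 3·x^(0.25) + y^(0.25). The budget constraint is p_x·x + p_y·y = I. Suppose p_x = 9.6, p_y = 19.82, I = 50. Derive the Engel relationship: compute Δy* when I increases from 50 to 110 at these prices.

Δy* = 0.4651

From the CES first-order condition, 3·(y/x)^(0.75) = p_x/p_y.
Hence y/x = ((1/3)·p_x/p_y)^(1/(0.75)), i.e. raised to the 4/3 power.
Substitute y = (y/x)·x into the budget: x* = I/(p_x + p_y·(y/x)).
Numerically y/x = 0.087915, so x* = 50/(9.6 + 19.82·0.087915) = 4.4082 and y* = 0.087915·4.4082 = 0.3875.
At I' = 110: y* = 0.8526. Change: 0.8526 − 0.3875 = 0.4651.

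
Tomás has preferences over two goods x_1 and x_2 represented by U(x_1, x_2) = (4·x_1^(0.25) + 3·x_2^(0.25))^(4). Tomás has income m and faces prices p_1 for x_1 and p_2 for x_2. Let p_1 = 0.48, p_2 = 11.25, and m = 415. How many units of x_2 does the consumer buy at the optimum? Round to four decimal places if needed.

From the CES first-order condition, (4/3)·(x_2/x_1)^(0.75) = p_1/p_2.
Hence x_2/x_1 = ((3/4)·p_1/p_2)^(1/(0.75)), i.e. raised to the 4/3 power.
With the ratio pinned down, the budget gives x_1* = m/(p_1 + p_2·(x_2/x_1)) and x_2* = (x_2/x_1)·x_1*.
Numerically x_2/x_1 = 0.010159, so x_1* = 415/(0.48 + 11.25·0.010159) = 698.3089 and x_2* = 0.010159·698.3089 = 7.0944.

x_2* = 7.0944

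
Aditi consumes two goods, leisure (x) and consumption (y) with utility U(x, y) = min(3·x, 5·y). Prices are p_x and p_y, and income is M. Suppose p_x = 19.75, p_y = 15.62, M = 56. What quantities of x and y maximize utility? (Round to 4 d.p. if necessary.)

Demand: x*(p_x,p_y,M) = 5·M/(5·p_x + 3·p_y), y* = 3·M/(5·p_x + 3·p_y).
Here 5·19.75 + 3·15.62 = 145.61, giving x* = 1.9229 and y* = 1.1538.

x* = 1.9229, y* = 1.1538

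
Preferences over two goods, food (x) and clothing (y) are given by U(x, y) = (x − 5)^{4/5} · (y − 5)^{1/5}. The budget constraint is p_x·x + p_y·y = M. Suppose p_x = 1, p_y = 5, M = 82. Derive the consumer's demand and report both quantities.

x* = 46.6, y* = 7.08

This is Cobb-Douglas in (x−5, y−5): tangency gives 0.8·p_y·(y−5) = 0.2·p_x·(x−5).
Substituting into the budget: x* = 5 + 0.8·(M − 5·p_x − 5·p_y)/p_x, and y* = 5 + 0.2·(…)/p_y.
Discretionary income = 82 − 5·1 − 5·5 = 52; x* = 5 + 0.8·52/1 = 46.6; y* = 5 + 0.2·52/5 = 7.08.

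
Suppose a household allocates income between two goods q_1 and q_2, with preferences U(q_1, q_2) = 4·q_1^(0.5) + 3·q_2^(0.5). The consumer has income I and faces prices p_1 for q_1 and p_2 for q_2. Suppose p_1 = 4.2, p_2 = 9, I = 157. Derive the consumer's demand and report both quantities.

Numerically q_2/q_1 = 0.1225, so q_1* = 157/(4.2 + 9·0.1225) = 29.6087 and q_2* = 0.1225·29.6087 = 3.6271.

q_1* = 29.6087, q_2* = 3.6271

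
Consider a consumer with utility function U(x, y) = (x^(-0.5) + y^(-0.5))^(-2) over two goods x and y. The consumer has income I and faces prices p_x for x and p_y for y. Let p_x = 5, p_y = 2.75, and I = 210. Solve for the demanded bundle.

x* = 23.0855, y* = 34.3899

MU_x ∝ x^(-1.5), MU_y ∝ y^(-1.5), so MRS = (y/x)^(1.5) = p_x/p_y.
Hence y/x = (p_x/p_y)^(1/(1.5)), i.e. raised to the 2/3 power.
Substitute y = (y/x)·x into the budget: x* = I/(p_x + p_y·(y/x)).
Numerically y/x = 1.489675, so x* = 210/(5 + 2.75·1.489675) = 23.0855 and y* = 1.489675·23.0855 = 34.3899.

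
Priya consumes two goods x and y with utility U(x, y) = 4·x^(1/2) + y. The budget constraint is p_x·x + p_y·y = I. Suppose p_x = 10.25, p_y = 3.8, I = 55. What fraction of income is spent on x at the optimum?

Set MRS = p_x/p_y: 2·x^(−1/2) = p_x/p_y.
Thus x* = (2·p_y/p_x)² — independent of I — with the rest of income spent on y.
Plugging in: x* = (2·3.8/10.25)² = 0.5498, y* = 12.9908.
Expenditure on x: 10.25·0.5498 = 5.6351; share = 0.1025.

share on x = 0.1025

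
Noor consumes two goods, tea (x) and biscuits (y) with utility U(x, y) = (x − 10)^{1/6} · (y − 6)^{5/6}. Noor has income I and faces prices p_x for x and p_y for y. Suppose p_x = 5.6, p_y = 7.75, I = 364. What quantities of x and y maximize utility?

x* = 17.7827, y* = 34.1183

MRS = (1/5)·(y−6)/(x−10). Tangency with p_x/p_y gives y−6 = 5·(p_x/p_y)·(x−10).
After buying the subsistence bundle (10, 6), a share 1/6 of the remaining income goes to x: x* = 10 + 1/6·(I − 10p_x − 6p_y)/p_x.
Discretionary income = 364 − 10·5.6 − 6·7.75 = 261.5; x* = 10 + 1/6·261.5/5.6 = 17.7827; y* = 6 + 5/6·261.5/7.75 = 34.1183.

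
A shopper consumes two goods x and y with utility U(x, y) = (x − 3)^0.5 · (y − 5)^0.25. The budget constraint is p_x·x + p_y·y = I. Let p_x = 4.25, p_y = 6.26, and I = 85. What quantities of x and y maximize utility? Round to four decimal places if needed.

x* = 9.4235, y* = 7.1805

This is Cobb-Douglas in (x−3, y−5): tangency gives 0.5·p_y·(y−5) = 0.25·p_x·(x−3).
After buying the subsistence bundle (3, 5), a share 2/3 of the remaining income goes to x: x* = 3 + 2/3·(I − 3p_x − 5p_y)/p_x.
Discretionary income = 85 − 3·4.25 − 5·6.26 = 40.95; x* = 3 + 2/3·40.95/4.25 = 9.4235; y* = 5 + 1/3·40.95/6.26 = 7.1805.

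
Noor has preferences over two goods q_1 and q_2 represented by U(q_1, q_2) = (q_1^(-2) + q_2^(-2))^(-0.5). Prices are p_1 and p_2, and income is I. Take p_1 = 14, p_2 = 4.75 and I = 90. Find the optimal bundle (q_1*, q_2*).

q_1* = 4.3248, q_2* = 6.2007

MU_q_1 ∝ q_1^(-3), MU_q_2 ∝ q_2^(-3), so MRS = (q_2/q_1)^(3) = p_1/p_2.
Hence q_2/q_1 = (p_1/p_2)^(1/(3)), i.e. raised to the 1/3 power.
With the ratio pinned down, the budget gives q_1* = I/(p_1 + p_2·(q_2/q_1)) and q_2* = (q_2/q_1)·q_1*.
Numerically q_2/q_1 = 1.433766, so q_1* = 90/(14 + 4.75·1.433766) = 4.3248 and q_2* = 1.433766·4.3248 = 6.2007.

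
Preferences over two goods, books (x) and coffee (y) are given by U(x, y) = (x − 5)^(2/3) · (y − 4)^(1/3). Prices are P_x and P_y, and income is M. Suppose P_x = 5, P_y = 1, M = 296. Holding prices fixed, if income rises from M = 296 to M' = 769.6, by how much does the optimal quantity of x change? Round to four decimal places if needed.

Δx* = 63.1467

Let x' = x−5, y' = y−4. MRS = 2·y'/x' = P_x/P_y.
After buying the subsistence bundle (5, 4), a share 2/3 of the remaining income goes to x: x* = 5 + 2/3·(M − 5P_x − 4P_y)/P_x.
Discretionary income = 296 − 5·5 − 4·1 = 267; x* = 5 + 2/3·267/5 = 40.6.
At M' = 769.6: x* = 103.7467. Change: 103.7467 − 40.6 = 63.1467.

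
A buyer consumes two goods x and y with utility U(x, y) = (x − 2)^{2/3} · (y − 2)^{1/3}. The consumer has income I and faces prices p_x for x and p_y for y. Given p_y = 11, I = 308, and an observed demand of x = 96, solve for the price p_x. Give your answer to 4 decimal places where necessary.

p_x = 2

MRS = 2·(y−2)/(x−2). Tangency with p_x/p_y gives y−2 = (1/2)·(p_x/p_y)·(x−2).
After buying the subsistence bundle (2, 2), a share 2/3 of the remaining income goes to x: x* = 2 + 2/3·(I − 2p_x − 2p_y)/p_x.
Set x* = 96 in the demand function and solve for p_x: p_x = 2.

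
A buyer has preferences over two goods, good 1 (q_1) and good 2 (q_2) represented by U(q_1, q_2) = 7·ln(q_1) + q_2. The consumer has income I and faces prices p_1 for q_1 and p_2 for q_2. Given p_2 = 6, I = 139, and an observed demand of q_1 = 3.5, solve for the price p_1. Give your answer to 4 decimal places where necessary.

Set MRS = p_1/p_2: (7/q_1)/1 = p_1/p_2.
So q_1*(p_1,p_2) = 7·p_2/p_1, independent of income; and q_2* = (I − 7·p_2)/p_2.
Set q_1* = 3.5 in the demand function and solve for p_1: p_1 = 12.

p_1 = 12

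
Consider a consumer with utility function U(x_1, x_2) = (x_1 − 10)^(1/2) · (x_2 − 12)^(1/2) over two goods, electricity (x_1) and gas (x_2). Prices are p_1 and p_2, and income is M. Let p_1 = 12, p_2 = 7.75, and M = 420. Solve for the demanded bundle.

x_1* = 18.625, x_2* = 25.3548

Let x_1' = x_1−10, x_2' = x_2−12. MRS = x_2'/x_1' = p_1/p_2.
After buying the subsistence bundle (10, 12), a share 0.5 of the remaining income goes to x_1: x_1* = 10 + 0.5·(M − 10p_1 − 12p_2)/p_1.
Discretionary income = 420 − 10·12 − 12·7.75 = 207; x_1* = 10 + 0.5·207/12 = 18.625; x_2* = 12 + 0.5·207/7.75 = 25.3548.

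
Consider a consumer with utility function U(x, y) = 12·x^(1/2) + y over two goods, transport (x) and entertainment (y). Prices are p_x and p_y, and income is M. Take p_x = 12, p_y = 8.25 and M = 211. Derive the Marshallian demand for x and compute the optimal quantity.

x* = 17.0156

Set MRS = p_x/p_y: 6·x^(−1/2) = p_x/p_y.
Solve: √x = 6·p_y/p_x, so x*(p_x,p_y) = (6·p_y/p_x)², and y* = (M − p_x·x*)/p_y.
Plugging in: x* = (6·8.25/12)² = 17.0156.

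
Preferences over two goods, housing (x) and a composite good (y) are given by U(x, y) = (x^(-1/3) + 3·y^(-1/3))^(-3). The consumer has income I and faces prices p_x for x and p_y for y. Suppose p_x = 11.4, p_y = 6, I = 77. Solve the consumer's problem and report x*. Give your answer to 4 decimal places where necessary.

MRS = MU_x/MU_y = (1/3)·(y/x)^(4/3). Set equal to p_x/p_y.
Hence y/x = (3·p_x/p_y)^(1/(4/3)), i.e. raised to the 0.75 power.
Substitute y = (y/x)·x into the budget: x* = I/(p_x + p_y·(y/x)).
Numerically y/x = 3.688979, so x* = 77/(11.4 + 6·3.688979) = 2.2962.

x* = 2.2962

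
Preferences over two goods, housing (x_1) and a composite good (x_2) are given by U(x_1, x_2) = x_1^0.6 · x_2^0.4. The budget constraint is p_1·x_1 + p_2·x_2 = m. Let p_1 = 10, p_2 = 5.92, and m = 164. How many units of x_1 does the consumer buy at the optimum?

x_1* = 9.84

Demand: x_1*(p_1,p_2,m) = 0.6·m/p_1 and x_2* = 0.4·m/p_2.
At p_1=10, p_2=5.92, m=164: x_1* = 0.6·164/10 = 9.84.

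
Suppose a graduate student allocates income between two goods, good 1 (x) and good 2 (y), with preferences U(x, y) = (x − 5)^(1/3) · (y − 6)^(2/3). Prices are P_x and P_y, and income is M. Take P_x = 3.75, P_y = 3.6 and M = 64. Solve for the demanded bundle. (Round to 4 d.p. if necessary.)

x* = 7.1022, y* = 10.3796

Let x' = x−5, y' = y−6. MRS = (1/2)·y'/x' = P_x/P_y.
After buying the subsistence bundle (5, 6), a share 1/3 of the remaining income goes to x: x* = 5 + 1/3·(M − 5P_x − 6P_y)/P_x.
Discretionary income = 64 − 5·3.75 − 6·3.6 = 23.65; x* = 5 + 1/3·23.65/3.75 = 7.1022; y* = 6 + 2/3·23.65/3.6 = 10.3796.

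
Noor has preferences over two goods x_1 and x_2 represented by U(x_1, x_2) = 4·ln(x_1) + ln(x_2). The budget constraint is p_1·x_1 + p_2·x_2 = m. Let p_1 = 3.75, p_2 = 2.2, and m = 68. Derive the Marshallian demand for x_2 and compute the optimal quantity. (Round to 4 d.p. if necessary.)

x_2* = 6.1818

The MRS is 4·x_2/x_1. Set MRS = p_1/p_2.
Rearranging, p_2·x_2 = (1/4)·p_1·x_1. Substituting into the budget gives p_1·x_1·(1 + (1/4)) = m.
Demand: x_1*(p_1,p_2,m) = 0.8·m/p_1 and x_2* = 0.2·m/p_2.
At p_1=3.75, p_2=2.2, m=68: x_2* = 0.2·68/2.2 = 6.1818.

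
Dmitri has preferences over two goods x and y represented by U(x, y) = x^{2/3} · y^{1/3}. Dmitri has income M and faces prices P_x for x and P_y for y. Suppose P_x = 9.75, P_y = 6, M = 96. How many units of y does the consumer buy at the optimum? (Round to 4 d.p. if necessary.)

The MRS is 2·y/x. Set MRS = P_x/P_y.
Rearranging, P_y·y = (1/2)·P_x·x. Substituting into the budget gives P_x·x·(1 + (1/2)) = M.
Demand: x*(P_x,P_y,M) = 2/3·M/P_x and y* = 1/3·M/P_y.
At P_x=9.75, P_y=6, M=96: y* = 1/3·96/6 = 5.3333.

y* = 5.3333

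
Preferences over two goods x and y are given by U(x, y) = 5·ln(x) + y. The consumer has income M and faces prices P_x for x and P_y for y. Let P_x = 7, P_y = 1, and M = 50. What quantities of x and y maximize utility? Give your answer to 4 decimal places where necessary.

x* = 0.7143, y* = 45

Set MRS = P_x/P_y: (5/x)/1 = P_x/P_y.
So x*(P_x,P_y) = 5·P_y/P_x, independent of income; and y* = (M − 5·P_y)/P_y.
At the given prices: x* = 5·1/7 = 0.7143, and y* = 45.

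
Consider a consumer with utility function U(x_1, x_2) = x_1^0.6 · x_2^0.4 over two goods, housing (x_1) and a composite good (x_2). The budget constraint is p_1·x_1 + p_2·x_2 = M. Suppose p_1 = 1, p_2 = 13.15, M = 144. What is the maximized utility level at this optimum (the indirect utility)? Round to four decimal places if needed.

MU_x_1/MU_x_2 = (0.6·x_2)/(0.4·x_1); tangency sets this equal to p_1/p_2.
Rearranging, p_2·x_2 = (2/3)·p_1·x_1. Substituting into the budget gives p_1·x_1·(1 + (2/3)) = M.
Demand: x_1*(p_1,p_2,M) = 0.6·M/p_1 and x_2* = 0.4·M/p_2.
At p_1=1, p_2=13.15, M=144: x_1* = 0.6·144/1 = 86.4, x_2* = 4.3802.
Utility at the optimum: U(86.4, 4.3802) = 26.2124.

V = 26.2124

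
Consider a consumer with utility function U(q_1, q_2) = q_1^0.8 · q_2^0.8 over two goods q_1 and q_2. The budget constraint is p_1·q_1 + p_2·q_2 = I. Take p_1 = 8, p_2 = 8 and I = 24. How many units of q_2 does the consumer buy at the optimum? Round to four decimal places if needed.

Tangency: MRS = q_2/q_1 = p_1/p_2.
So 0.8·p_2·q_2 = 0.8·p_1·q_1; combined with the budget, a share 0.5 of income goes to q_1.
Demand: q_1*(p_1,p_2,I) = 0.5·I/p_1 and q_2* = 0.5·I/p_2.
At p_1=8, p_2=8, I=24: q_2* = 0.5·24/8 = 1.5.

q_2* = 1.5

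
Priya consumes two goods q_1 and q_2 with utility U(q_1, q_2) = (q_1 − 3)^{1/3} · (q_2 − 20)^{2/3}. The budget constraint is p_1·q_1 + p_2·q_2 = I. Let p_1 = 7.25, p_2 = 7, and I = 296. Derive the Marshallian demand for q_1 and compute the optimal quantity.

q_1* = 9.1724

Substituting into the budget: q_1* = 3 + 1/3·(I − 3·p_1 − 20·p_2)/p_1, and q_2* = 20 + 2/3·(…)/p_2.
Discretionary income = 296 − 3·7.25 − 20·7 = 134.25; q_1* = 3 + 1/3·134.25/7.25 = 9.1724.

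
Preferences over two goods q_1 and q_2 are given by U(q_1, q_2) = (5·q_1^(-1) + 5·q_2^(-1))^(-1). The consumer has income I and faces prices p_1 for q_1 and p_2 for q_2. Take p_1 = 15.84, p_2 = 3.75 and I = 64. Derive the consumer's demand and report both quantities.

MU_q_1 ∝ 5·q_1^(-2), MU_q_2 ∝ 5·q_2^(-2), so MRS = (q_2/q_1)^(2) = p_1/p_2.
Solve for the ratio: q_2/q_1 = [p_1/p_2]^(0.5).
With the ratio pinned down, the budget gives q_1* = I/(p_1 + p_2·(q_2/q_1)) and q_2* = (q_2/q_1)·q_1*.
Numerically q_2/q_1 = 2.055237, so q_1* = 64/(15.84 + 3.75·2.055237) = 2.718 and q_2* = 2.055237·2.718 = 5.586.

q_1* = 2.718, q_2* = 5.586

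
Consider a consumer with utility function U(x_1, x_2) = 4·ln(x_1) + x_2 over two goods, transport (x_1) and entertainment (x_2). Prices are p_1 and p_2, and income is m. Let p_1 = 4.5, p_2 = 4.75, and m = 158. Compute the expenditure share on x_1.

share on x_1 = 0.1203

MU_x_1 = 4/x_1, MU_x_2 = 1. Tangency: 4/x_1 = p_1/p_2.
So x_1*(p_1,p_2) = 4·p_2/p_1, independent of income; and x_2* = (m − 4·p_2)/p_2.
At the given prices: x_1* = 4·4.75/4.5 = 4.2222, and x_2* = 29.2632.
Expenditure on x_1: 4.5·4.2222 = 19; share = 0.1203.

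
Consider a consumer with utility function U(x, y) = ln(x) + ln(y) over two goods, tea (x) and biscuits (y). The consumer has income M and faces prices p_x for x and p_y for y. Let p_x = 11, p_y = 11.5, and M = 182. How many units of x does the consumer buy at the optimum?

Tangency: MRS = y/x = p_x/p_y.
So p_y·y = p_x·x; combined with the budget, a share 0.5 of income goes to x.
Demand: x*(p_x,p_y,M) = 0.5·M/p_x and y* = 0.5·M/p_y.
At p_x=11, p_y=11.5, M=182: x* = 0.5·182/11 = 8.2727.

x* = 8.2727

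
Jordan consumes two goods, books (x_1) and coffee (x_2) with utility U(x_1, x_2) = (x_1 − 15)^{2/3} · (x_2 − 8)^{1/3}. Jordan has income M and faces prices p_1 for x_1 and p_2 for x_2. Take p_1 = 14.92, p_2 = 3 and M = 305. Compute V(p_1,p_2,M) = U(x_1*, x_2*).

MRS = 2·(x_2−8)/(x_1−15). Tangency with p_1/p_2 gives x_2−8 = (1/2)·(p_1/p_2)·(x_1−15).
After buying the subsistence bundle (15, 8), a share 2/3 of the remaining income goes to x_1: x_1* = 15 + 2/3·(M − 15p_1 − 8p_2)/p_1.
Discretionary income = 305 − 15·14.92 − 8·3 = 57.2; x_1* = 15 + 2/3·57.2/14.92 = 17.5559; x_2* = 8 + 1/3·57.2/3 = 14.3556.
Utility at the optimum: U(17.5559, 14.3556) = 3.4626.

V = 3.4626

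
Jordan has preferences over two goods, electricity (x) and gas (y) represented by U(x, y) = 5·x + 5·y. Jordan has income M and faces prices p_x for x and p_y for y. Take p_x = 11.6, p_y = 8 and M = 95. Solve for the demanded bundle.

x* = 0, y* = 11.875

Linear utility — the consumer picks whichever good has higher MU/price: 5/11.6 = 0.431 vs 5/8 = 0.625.
y gives more utility per dollar, so spend all income on y: y* = M/p_y, x* = 0.
Numerically: x* = 0, y* = 11.875.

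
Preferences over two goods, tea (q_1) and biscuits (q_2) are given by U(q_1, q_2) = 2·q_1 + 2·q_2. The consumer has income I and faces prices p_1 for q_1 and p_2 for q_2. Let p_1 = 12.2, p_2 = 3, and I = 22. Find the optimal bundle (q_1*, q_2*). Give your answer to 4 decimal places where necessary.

Linear utility — the consumer picks whichever good has higher MU/price: 2/12.2 = 0.1639 vs 2/3 = 0.6667.
q_2 gives more utility per dollar, so spend all income on q_2: q_2* = I/p_2, q_1* = 0.
Numerically: q_1* = 0, q_2* = 7.3333.

q_1* = 0, q_2* = 7.3333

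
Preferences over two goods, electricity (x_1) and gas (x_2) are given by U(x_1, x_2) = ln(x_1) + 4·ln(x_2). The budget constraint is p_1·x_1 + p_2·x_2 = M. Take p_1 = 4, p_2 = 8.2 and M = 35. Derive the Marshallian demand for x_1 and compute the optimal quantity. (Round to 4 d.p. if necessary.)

x_1* = 1.75

Demand: x_1*(p_1,p_2,M) = 0.2·M/p_1 and x_2* = 0.8·M/p_2.
At p_1=4, p_2=8.2, M=35: x_1* = 0.2·35/4 = 1.75.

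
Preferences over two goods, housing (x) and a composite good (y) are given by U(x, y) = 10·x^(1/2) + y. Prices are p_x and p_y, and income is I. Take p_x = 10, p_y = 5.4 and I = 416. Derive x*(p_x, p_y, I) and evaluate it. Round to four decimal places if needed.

x* = 7.29

MU_x = 5/√x, MU_y = 1. Tangency: 5/√x = p_x/p_y.
Thus x* = (5·p_y/p_x)² — independent of I — with the rest of income spent on y.
Plugging in: x* = (5·5.4/10)² = 7.29.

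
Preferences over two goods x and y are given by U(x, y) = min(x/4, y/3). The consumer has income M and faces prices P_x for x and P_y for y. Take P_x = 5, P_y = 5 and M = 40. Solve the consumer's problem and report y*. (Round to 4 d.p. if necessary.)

y* = 3.4286

Leontief preferences: the optimum is at the kink where x/4 = y/3, i.e. y = (3/4)·x.
Budget: P_x·x + P_y·(3/4)·x = M, so (4·P_x + 3·P_y)·x = 4·M.
Demand: x*(P_x,P_y,M) = 4·M/(4·P_x + 3·P_y), y* = 3·M/(4·P_x + 3·P_y).
Here 4·5 + 3·5 = 35, giving y* = 3.4286.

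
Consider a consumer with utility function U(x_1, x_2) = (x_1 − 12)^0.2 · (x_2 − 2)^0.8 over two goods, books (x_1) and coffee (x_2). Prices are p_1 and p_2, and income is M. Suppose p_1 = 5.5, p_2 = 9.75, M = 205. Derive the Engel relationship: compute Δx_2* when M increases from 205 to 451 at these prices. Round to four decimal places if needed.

This is Cobb-Douglas in (x_1−12, x_2−2): tangency gives 0.2·p_2·(x_2−2) = 0.8·p_1·(x_1−12).
After buying the subsistence bundle (12, 2), a share 0.2 of the remaining income goes to x_1: x_1* = 12 + 0.2·(M − 12p_1 − 2p_2)/p_1.
Discretionary income = 205 − 12·5.5 − 2·9.75 = 119.5; x_2* = 2 + 0.8·119.5/9.75 = 11.8051.
At M' = 451: x_2* = 31.9897. Change: 31.9897 − 11.8051 = 20.1846.

Δx_2* = 20.1846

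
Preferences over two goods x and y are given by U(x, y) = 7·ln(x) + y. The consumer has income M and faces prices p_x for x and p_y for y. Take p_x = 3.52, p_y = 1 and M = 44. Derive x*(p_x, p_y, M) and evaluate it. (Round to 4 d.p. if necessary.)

x* = 1.9886

MU_x = 7/x, MU_y = 1. Tangency: 7/x = p_x/p_y.
So x*(p_x,p_y) = 7·p_y/p_x, independent of income; and y* = (M − 7·p_y)/p_y.
At the given prices: x* = 7·1/3.52 = 1.9886.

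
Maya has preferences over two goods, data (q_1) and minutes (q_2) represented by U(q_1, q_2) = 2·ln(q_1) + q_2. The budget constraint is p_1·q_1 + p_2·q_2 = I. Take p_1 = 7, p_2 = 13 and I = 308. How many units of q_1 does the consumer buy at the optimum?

MU_q_1 = 2/q_1, MU_q_2 = 1. Tangency: 2/q_1 = p_1/p_2.
So q_1*(p_1,p_2) = 2·p_2/p_1, independent of income; and q_2* = (I − 2·p_2)/p_2.
At the given prices: q_1* = 2·13/7 = 3.7143.

q_1* = 3.7143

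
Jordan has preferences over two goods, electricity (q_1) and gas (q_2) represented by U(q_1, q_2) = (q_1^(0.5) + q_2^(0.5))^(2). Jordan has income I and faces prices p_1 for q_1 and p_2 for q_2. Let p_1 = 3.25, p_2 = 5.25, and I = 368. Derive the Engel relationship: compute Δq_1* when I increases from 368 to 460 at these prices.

MRS = MU_q_1/MU_q_2 = (q_2/q_1)^(0.5). Set equal to p_1/p_2.
Solve for the ratio: q_2/q_1 = [p_1/p_2]^(2).
Substitute q_2 = (q_2/q_1)·q_1 into the budget: q_1* = I/(p_1 + p_2·(q_2/q_1)).
Numerically q_2/q_1 = 0.38322, so q_1* = 368/(3.25 + 5.25·0.38322) = 69.9367.
At I' = 460: q_1* = 87.4208. Change: 87.4208 − 69.9367 = 17.4842.

Δq_1* = 17.4842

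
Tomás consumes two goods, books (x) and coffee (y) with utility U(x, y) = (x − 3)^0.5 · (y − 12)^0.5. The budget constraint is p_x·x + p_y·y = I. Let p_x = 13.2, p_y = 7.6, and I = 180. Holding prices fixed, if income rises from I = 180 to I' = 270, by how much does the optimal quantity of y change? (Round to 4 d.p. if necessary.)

MRS = (y−12)/(x−3). Tangency with p_x/p_y gives y−12 = (p_x/p_y)·(x−3).
After buying the subsistence bundle (3, 12), a share 0.5 of the remaining income goes to x: x* = 3 + 0.5·(I − 3p_x − 12p_y)/p_x.
Discretionary income = 180 − 3·13.2 − 12·7.6 = 49.2; y* = 12 + 0.5·49.2/7.6 = 15.2368.
At I' = 270: y* = 21.1579. Change: 21.1579 − 15.2368 = 5.9211.

Δy* = 5.9211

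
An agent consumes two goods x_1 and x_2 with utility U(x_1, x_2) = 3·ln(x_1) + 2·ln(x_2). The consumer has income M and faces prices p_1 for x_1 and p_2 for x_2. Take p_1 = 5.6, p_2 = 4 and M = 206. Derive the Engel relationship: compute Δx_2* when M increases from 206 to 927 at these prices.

Δx_2* = 72.1

The MRS is (3/2)·x_2/x_1. Set MRS = p_1/p_2.
Rearranging, p_2·x_2 = (2/3)·p_1·x_1. Substituting into the budget gives p_1·x_1·(1 + (2/3)) = M.
Demand: x_1*(p_1,p_2,M) = 0.6·M/p_1 and x_2* = 0.4·M/p_2.
At p_1=5.6, p_2=4, M=206: x_2* = 0.4·206/4 = 20.6.
At M' = 927: x_2* = 92.7. Change: 92.7 − 20.6 = 72.1.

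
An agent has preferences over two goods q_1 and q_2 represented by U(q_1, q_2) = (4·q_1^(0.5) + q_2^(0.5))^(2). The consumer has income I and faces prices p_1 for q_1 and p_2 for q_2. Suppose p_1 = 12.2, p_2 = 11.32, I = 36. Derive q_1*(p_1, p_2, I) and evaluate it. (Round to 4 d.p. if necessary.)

q_1* = 2.7646

MRS = MU_q_1/MU_q_2 = 4·(q_2/q_1)^(0.5). Set equal to p_1/p_2.
Hence q_2/q_1 = ((1/4)·p_1/p_2)^(1/(0.5)), i.e. raised to the 2 power.
With the ratio pinned down, the budget gives q_1* = I/(p_1 + p_2·(q_2/q_1)) and q_2* = (q_2/q_1)·q_1*.
Numerically q_2/q_1 = 0.072595, so q_1* = 36/(12.2 + 11.32·0.072595) = 2.7646.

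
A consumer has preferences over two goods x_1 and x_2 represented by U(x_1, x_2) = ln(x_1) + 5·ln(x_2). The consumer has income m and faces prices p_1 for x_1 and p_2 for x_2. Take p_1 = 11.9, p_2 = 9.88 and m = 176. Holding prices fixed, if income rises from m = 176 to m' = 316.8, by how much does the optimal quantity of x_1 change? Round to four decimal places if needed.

Δx_1* = 1.972

Tangency: MRS = (1/5)·x_2/x_1 = p_1/p_2.
So p_2·x_2 = 5·p_1·x_1; combined with the budget, a share 1/6 of income goes to x_1.
Demand: x_1*(p_1,p_2,m) = 1/6·m/p_1 and x_2* = 5/6·m/p_2.
At p_1=11.9, p_2=9.88, m=176: x_1* = 1/6·176/11.9 = 2.465.
At m' = 316.8: x_1* = 4.437. Change: 4.437 − 2.465 = 1.972.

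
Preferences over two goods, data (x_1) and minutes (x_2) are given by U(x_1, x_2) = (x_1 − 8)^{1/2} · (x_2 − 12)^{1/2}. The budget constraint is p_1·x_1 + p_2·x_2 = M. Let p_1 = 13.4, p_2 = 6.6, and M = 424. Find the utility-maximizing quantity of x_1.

MRS = (x_2−12)/(x_1−8). Tangency with p_1/p_2 gives x_2−12 = (p_1/p_2)·(x_1−8).
Substituting into the budget: x_1* = 8 + 0.5·(M − 8·p_1 − 12·p_2)/p_1, and x_2* = 12 + 0.5·(…)/p_2.
Discretionary income = 424 − 8·13.4 − 12·6.6 = 237.6; x_1* = 8 + 0.5·237.6/13.4 = 16.8657.

x_1* = 16.8657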